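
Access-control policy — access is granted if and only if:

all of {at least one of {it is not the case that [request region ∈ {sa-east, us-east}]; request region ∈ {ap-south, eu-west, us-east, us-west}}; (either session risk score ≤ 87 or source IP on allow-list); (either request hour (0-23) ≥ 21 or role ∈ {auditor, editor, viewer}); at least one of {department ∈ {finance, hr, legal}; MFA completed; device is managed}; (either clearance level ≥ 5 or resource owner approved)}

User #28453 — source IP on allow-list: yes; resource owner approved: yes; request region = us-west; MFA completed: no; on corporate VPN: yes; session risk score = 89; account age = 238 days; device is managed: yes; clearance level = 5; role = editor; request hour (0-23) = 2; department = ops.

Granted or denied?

Granted

Atomic conditions:
  request region ∈ {sa-east, us-east}: us-west is not in the set → false
  request region ∈ {ap-south, eu-west, us-east, us-west}: us-west is in the set → true
  session risk score ≤ 87: 89 ≤ 87 is false
  source IP on allow-list: yes → true
  request hour (0-23) ≥ 21: 2 ≥ 21 is false
  role ∈ {auditor, editor, viewer}: editor is in the set → true
  department ∈ {finance, hr, legal}: ops is not in the set → false
  MFA completed: no → false
  device is managed: yes → true
  clearance level ≥ 5: 5 ≥ 5 is true
  resource owner approved: yes → true
Combine:
[1.1] NOT false = true
[1] true OR true = true
[2] false OR true = true
[3] false OR true = true
[4] false OR false OR true = true
[5] true OR true = true
[root] true AND true AND true AND true AND true = true
Overall: true → granted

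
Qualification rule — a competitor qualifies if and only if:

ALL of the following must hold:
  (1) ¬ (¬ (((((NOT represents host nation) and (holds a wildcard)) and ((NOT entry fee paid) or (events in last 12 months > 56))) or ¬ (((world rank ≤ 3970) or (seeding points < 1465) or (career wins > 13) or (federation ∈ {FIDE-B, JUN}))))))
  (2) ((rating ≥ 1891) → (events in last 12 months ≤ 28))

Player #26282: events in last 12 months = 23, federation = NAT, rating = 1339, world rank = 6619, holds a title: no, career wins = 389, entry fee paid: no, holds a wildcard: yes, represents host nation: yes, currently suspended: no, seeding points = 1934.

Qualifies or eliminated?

Eliminated

Atomic conditions:
  NOT represents host nation: yes → false
  holds a wildcard: yes → true
  NOT entry fee paid: no → true
  events in last 12 months > 56: 23 > 56 is false
  world rank ≤ 3970: 6619 ≤ 3970 is false
  seeding points < 1465: 1934 < 1465 is false
  career wins > 13: 389 > 13 is true
  federation ∈ {FIDE-B, JUN}: NAT is not in the set → false
  rating ≥ 1891: 1339 ≥ 1891 is false
  events in last 12 months ≤ 28: 23 ≤ 28 is true
Combine:
[1.1.1.1.1] false AND true = false
[1.1.1.1.2] true OR false = true
[1.1.1.1] false AND true = false
[1.1.1.2.1] false OR false OR true OR false = true
[1.1.1.2] NOT true = false
[1.1.1] false OR false = false
[1.1] NOT false = true
[1] NOT true = false
[2] false → true (antecedent false ⇒ implication holds) = true
[root] false AND true = false
Overall: false → eliminated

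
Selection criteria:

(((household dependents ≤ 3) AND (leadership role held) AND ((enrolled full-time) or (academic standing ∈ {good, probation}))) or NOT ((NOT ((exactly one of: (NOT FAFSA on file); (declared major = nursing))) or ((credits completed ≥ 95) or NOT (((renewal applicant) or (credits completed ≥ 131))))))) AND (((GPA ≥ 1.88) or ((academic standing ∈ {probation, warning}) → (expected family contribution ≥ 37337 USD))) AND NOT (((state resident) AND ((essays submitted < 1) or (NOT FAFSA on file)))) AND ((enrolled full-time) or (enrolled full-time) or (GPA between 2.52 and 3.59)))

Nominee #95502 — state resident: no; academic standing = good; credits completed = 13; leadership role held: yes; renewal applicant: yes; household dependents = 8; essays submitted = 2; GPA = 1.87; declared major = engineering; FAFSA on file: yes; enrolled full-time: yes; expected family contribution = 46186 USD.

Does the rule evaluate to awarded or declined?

Atomic conditions:
  household dependents ≤ 3: 8 ≤ 3 is false
  leadership role held: yes → true
  enrolled full-time: yes → true
  academic standing ∈ {good, probation}: good is in the set → true
  NOT FAFSA on file: yes → false
  declared major = nursing: engineering == nursing is false
  credits completed ≥ 95: 13 ≥ 95 is false
  renewal applicant: yes → true
  credits completed ≥ 131: 13 ≥ 131 is false
  GPA ≥ 1.88: 1.87 ≥ 1.88 is false
  academic standing ∈ {probation, warning}: good is not in the set → false
  expected family contribution ≥ 37337 USD: 46186 ≥ 37337 is true
  state resident: no → false
  essays submitted < 1: 2 < 1 is false
  GPA between 2.52 and 3.59: 1.87 in [2.52, 3.59] is false
Combine:
[1.1.3] true OR true = true
[1.1] false AND true AND true = false
[1.2.1.1.1] exactly-one(false, false) = false
[1.2.1.1] NOT false = true
[1.2.1.2.2.1] true OR false = true
[1.2.1.2.2] NOT true = false
[1.2.1.2] false OR false = false
[1.2.1] true OR false = true
[1.2] NOT true = false
[1] false OR false = false
[2.1.2] false → true (antecedent false ⇒ implication holds) = true
[2.1] false OR true = true
[2.2.1.2] false OR false = false
[2.2.1] false AND false = false
[2.2] NOT false = true
[2.3] true OR true OR false = true
[2] true AND true AND true = true
[root] false AND true = false
Overall: false → declined

Declined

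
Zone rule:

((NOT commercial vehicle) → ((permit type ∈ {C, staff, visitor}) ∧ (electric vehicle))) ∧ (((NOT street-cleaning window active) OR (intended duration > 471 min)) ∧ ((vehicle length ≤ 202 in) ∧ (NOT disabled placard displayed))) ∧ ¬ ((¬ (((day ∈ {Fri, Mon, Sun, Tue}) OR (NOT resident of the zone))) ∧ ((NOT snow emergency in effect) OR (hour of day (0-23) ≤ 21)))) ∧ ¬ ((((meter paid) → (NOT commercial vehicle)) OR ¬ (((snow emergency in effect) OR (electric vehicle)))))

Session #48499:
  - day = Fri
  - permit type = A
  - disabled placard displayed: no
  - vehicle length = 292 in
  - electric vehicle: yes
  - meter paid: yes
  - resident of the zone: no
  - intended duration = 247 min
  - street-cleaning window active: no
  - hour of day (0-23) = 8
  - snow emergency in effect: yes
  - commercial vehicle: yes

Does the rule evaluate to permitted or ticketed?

Ticketed

Atomic conditions:
  NOT commercial vehicle: yes → false
  permit type ∈ {C, staff, visitor}: A is not in the set → false
  electric vehicle: yes → true
  NOT street-cleaning window active: no → true
  intended duration > 471 min: 247 > 471 is false
  vehicle length ≤ 202 in: 292 ≤ 202 is false
  NOT disabled placard displayed: no → true
  day ∈ {Fri, Mon, Sun, Tue}: Fri is in the set → true
  NOT resident of the zone: no → true
  NOT snow emergency in effect: yes → false
  hour of day (0-23) ≤ 21: 8 ≤ 21 is true
  meter paid: yes → true
  snow emergency in effect: yes → true
Combine:
[1.2] false AND true = false
[1] false → false (antecedent false ⇒ implication holds) = true
[2.1] true OR false = true
[2.2] false AND true = false
[2] true AND false = false
[3.1.1.1] true OR true = true
[3.1.1] NOT true = false
[3.1.2] false OR true = true
[3.1] false AND true = false
[3] NOT false = true
[4.1.1] true → false = false
[4.1.2.1] true OR true = true
[4.1.2] NOT true = false
[4.1] false OR false = false
[4] NOT false = true
[root] true AND false AND true AND true = false
Overall: false → ticketed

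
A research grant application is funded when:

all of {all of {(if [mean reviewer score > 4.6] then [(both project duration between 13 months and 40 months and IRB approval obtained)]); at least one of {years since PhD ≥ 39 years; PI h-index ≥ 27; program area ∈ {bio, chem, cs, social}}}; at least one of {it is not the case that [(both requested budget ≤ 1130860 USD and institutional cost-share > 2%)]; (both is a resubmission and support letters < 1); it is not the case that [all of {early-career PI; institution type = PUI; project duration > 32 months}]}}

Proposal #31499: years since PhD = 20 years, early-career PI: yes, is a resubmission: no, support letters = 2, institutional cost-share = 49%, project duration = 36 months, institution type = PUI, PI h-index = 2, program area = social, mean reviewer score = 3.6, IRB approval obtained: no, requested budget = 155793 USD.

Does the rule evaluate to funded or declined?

Atomic conditions:
  mean reviewer score > 4.6: 3.6 > 4.6 is false
  project duration between 13 months and 40 months: 36 in [13, 40] is true
  IRB approval obtained: no → false
  years since PhD ≥ 39 years: 20 ≥ 39 is false
  PI h-index ≥ 27: 2 ≥ 27 is false
  program area ∈ {bio, chem, cs, social}: social is in the set → true
  requested budget ≤ 1130860 USD: 155793 ≤ 1130860 is true
  institutional cost-share > 2%: 49 > 2 is true
  is a resubmission: no → false
  support letters < 1: 2 < 1 is false
  early-career PI: yes → true
  institution type = PUI: PUI == PUI is true
  project duration > 32 months: 36 > 32 is true
Combine:
[1.1.2] true AND false = false
[1.1] false → false (antecedent false ⇒ implication holds) = true
[1.2] false OR false OR true = true
[1] true AND true = true
[2.1.1] true AND true = true
[2.1] NOT true = false
[2.2] false AND false = false
[2.3.1] true AND true AND true = true
[2.3] NOT true = false
[2] false OR false OR false = false
[root] true AND false = false
Overall: false → declined

Declined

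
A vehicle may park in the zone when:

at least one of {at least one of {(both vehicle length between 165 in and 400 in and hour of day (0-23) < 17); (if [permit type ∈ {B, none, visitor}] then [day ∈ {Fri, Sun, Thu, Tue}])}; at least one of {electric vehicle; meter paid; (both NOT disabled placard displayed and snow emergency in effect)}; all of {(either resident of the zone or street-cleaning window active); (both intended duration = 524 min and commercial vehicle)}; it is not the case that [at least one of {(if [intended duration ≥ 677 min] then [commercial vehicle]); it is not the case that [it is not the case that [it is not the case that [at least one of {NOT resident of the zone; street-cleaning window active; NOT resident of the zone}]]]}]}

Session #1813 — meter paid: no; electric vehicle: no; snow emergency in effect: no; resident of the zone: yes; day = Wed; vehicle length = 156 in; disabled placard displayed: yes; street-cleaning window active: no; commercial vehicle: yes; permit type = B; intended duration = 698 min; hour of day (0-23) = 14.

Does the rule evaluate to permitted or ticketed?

Atomic conditions:
  vehicle length between 165 in and 400 in: 156 in [165, 400] is false
  hour of day (0-23) < 17: 14 < 17 is true
  permit type ∈ {B, none, visitor}: B is in the set → true
  day ∈ {Fri, Sun, Thu, Tue}: Wed is not in the set → false
  electric vehicle: no → false
  meter paid: no → false
  NOT disabled placard displayed: yes → false
  snow emergency in effect: no → false
  resident of the zone: yes → true
  street-cleaning window active: no → false
  intended duration = 524 min: 698 == 524 is false
  commercial vehicle: yes → true
  intended duration ≥ 677 min: 698 ≥ 677 is true
  NOT resident of the zone: yes → false
Combine:
[1.1] false AND true = false
[1.2] true → false = false
[1] false OR false = false
[2.3] false AND false = false
[2] false OR false OR false = false
[3.1] true OR false = true
[3.2] false AND true = false
[3] true AND false = false
[4.1.1] true → true = true
[4.1.2.1.1.1] false OR false OR false = false
[4.1.2.1.1] NOT false = true
[4.1.2.1] NOT true = false
[4.1.2] NOT false = true
[4.1] true OR true = true
[4] NOT true = false
[root] false OR false OR false OR false = false
Overall: false → ticketed

Ticketed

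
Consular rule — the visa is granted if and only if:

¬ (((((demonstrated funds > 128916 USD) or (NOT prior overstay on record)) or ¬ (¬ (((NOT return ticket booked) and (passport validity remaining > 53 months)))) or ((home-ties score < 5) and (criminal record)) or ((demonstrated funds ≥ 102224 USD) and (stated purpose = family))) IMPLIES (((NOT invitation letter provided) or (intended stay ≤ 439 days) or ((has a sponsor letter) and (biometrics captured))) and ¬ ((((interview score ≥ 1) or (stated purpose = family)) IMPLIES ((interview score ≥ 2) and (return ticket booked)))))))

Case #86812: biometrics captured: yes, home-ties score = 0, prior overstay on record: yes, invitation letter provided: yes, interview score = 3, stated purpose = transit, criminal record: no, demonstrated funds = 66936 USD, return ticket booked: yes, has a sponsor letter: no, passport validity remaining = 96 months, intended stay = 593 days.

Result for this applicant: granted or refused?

Refused

Atomic conditions:
  demonstrated funds > 128916 USD: 66936 > 128916 is false
  NOT prior overstay on record: yes → false
  NOT return ticket booked: yes → false
  passport validity remaining > 53 months: 96 > 53 is true
  home-ties score < 5: 0 < 5 is true
  criminal record: no → false
  demonstrated funds ≥ 102224 USD: 66936 ≥ 102224 is false
  stated purpose = family: transit == family is false
  NOT invitation letter provided: yes → false
  intended stay ≤ 439 days: 593 ≤ 439 is false
  has a sponsor letter: no → false
  biometrics captured: yes → true
  interview score ≥ 1: 3 ≥ 1 is true
  interview score ≥ 2: 3 ≥ 2 is true
  return ticket booked: yes → true
Combine:
[1.1.1] false OR false = false
[1.1.2.1.1] false AND true = false
[1.1.2.1] NOT false = true
[1.1.2] NOT true = false
[1.1.3] true AND false = false
[1.1.4] false AND false = false
[1.1] false OR false OR false OR false = false
[1.2.1.3] false AND true = false
[1.2.1] false OR false OR false = false
[1.2.2.1.1] true OR false = true
[1.2.2.1.2] true AND true = true
[1.2.2.1] true → true = true
[1.2.2] NOT true = false
[1.2] false AND false = false
[1] false → false (antecedent false ⇒ implication holds) = true
[root] NOT true = false
Overall: false → refused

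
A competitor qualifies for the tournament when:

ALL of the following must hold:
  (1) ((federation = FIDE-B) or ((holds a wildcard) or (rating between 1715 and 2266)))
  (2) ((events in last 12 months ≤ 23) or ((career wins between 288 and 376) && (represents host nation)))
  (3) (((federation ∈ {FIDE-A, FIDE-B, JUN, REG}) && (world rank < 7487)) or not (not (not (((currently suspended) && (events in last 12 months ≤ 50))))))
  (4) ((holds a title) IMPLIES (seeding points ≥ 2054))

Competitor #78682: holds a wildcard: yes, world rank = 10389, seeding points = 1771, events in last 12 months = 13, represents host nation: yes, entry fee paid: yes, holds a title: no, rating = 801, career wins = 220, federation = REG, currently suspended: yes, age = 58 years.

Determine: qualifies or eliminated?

Eliminated

Atomic conditions:
  federation = FIDE-B: REG == FIDE-B is false
  holds a wildcard: yes → true
  rating between 1715 and 2266: 801 in [1715, 2266] is false
  events in last 12 months ≤ 23: 13 ≤ 23 is true
  career wins between 288 and 376: 220 in [288, 376] is false
  represents host nation: yes → true
  federation ∈ {FIDE-A, FIDE-B, JUN, REG}: REG is in the set → true
  world rank < 7487: 10389 < 7487 is false
  currently suspended: yes → true
  events in last 12 months ≤ 50: 13 ≤ 50 is true
  holds a title: no → false
  seeding points ≥ 2054: 1771 ≥ 2054 is false
Combine:
[1.2] true OR false = true
[1] false OR true = true
[2.2] false AND true = false
[2] true OR false = true
[3.1] true AND false = false
[3.2.1.1.1] true AND true = true
[3.2.1.1] NOT true = false
[3.2.1] NOT false = true
[3.2] NOT true = false
[3] false OR false = false
[4] false → false (antecedent false ⇒ implication holds) = true
[root] true AND true AND false AND true = false
Overall: false → eliminated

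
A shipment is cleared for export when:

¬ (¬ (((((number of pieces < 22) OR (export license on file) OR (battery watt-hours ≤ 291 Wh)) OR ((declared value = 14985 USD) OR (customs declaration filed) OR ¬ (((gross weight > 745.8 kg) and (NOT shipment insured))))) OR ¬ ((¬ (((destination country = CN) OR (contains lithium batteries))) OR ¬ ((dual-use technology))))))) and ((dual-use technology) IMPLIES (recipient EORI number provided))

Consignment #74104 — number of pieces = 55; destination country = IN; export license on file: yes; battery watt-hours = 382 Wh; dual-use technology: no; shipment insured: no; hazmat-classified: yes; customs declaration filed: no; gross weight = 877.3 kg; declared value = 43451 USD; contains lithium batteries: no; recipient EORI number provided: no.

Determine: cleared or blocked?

Atomic conditions:
  number of pieces < 22: 55 < 22 is false
  export license on file: yes → true
  battery watt-hours ≤ 291 Wh: 382 ≤ 291 is false
  declared value = 14985 USD: 43451 == 14985 is false
  customs declaration filed: no → false
  gross weight > 745.8 kg: 877.3 > 745.8 is true
  NOT shipment insured: no → true
  destination country = CN: IN == CN is false
  contains lithium batteries: no → false
  dual-use technology: no → false
  recipient EORI number provided: no → false
Combine:
[1.1.1.1.1] false OR true OR false = true
[1.1.1.1.2.3.1] true AND true = true
[1.1.1.1.2.3] NOT true = false
[1.1.1.1.2] false OR false OR false = false
[1.1.1.1] true OR false = true
[1.1.1.2.1.1.1] false OR false = false
[1.1.1.2.1.1] NOT false = true
[1.1.1.2.1.2] NOT false = true
[1.1.1.2.1] true OR true = true
[1.1.1.2] NOT true = false
[1.1.1] true OR false = true
[1.1] NOT true = false
[1] NOT false = true
[2] false → false (antecedent false ⇒ implication holds) = true
[root] true AND true = true
Overall: true → cleared

Cleared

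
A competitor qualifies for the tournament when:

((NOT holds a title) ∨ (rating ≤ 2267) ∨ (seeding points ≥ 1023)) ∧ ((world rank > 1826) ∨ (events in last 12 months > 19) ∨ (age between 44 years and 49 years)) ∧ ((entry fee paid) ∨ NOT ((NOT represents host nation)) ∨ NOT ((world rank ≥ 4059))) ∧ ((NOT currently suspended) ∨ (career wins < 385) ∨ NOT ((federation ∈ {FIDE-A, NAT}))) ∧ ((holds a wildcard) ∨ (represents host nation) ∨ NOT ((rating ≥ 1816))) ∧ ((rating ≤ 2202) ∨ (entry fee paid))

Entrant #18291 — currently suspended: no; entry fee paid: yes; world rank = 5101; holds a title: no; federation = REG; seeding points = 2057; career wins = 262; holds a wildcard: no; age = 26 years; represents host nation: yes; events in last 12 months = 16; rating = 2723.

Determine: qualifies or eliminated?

Atomic conditions:
  NOT holds a title: no → true
  rating ≤ 2267: 2723 ≤ 2267 is false
  seeding points ≥ 1023: 2057 ≥ 1023 is true
  world rank > 1826: 5101 > 1826 is true
  events in last 12 months > 19: 16 > 19 is false
  age between 44 years and 49 years: 26 in [44, 49] is false
  entry fee paid: yes → true
  NOT represents host nation: yes → false
  world rank ≥ 4059: 5101 ≥ 4059 is true
  NOT currently suspended: no → true
  career wins < 385: 262 < 385 is true
  federation ∈ {FIDE-A, NAT}: REG is not in the set → false
  holds a wildcard: no → false
  represents host nation: yes → true
  rating ≥ 1816: 2723 ≥ 1816 is true
  rating ≤ 2202: 2723 ≤ 2202 is false
Combine:
[1] true OR false OR true = true
[2] true OR false OR false = true
[3.2] NOT false = true
[3.3] NOT true = false
[3] true OR true OR false = true
[4.3] NOT false = true
[4] true OR true OR true = true
[5.3] NOT true = false
[5] false OR true OR false = true
[6] false OR true = true
[root] true AND true AND true AND true AND true AND true = true
Overall: true → qualifies

Qualifies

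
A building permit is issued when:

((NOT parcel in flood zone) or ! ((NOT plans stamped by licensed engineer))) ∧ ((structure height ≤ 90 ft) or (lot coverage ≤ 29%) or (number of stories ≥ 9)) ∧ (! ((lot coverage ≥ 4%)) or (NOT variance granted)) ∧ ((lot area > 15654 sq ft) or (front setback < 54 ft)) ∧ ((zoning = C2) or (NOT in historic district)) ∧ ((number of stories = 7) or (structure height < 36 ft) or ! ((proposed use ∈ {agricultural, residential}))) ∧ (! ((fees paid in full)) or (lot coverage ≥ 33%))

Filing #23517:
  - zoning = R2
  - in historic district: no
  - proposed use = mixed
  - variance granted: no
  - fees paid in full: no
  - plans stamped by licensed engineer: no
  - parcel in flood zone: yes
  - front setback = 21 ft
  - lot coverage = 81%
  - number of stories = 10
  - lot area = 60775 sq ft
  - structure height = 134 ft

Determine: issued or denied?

Denied

Atomic conditions:
  NOT parcel in flood zone: yes → false
  NOT plans stamped by licensed engineer: no → true
  structure height ≤ 90 ft: 134 ≤ 90 is false
  lot coverage ≤ 29%: 81 ≤ 29 is false
  number of stories ≥ 9: 10 ≥ 9 is true
  lot coverage ≥ 4%: 81 ≥ 4 is true
  NOT variance granted: no → true
  lot area > 15654 sq ft: 60775 > 15654 is true
  front setback < 54 ft: 21 < 54 is true
  zoning = C2: R2 == C2 is false
  NOT in historic district: no → true
  number of stories = 7: 10 == 7 is false
  structure height < 36 ft: 134 < 36 is false
  proposed use ∈ {agricultural, residential}: mixed is not in the set → false
  fees paid in full: no → false
  lot coverage ≥ 33%: 81 ≥ 33 is true
Combine:
[1.2] NOT true = false
[1] false OR false = false
[2] false OR false OR true = true
[3.1] NOT true = false
[3] false OR true = true
[4] true OR true = true
[5] false OR true = true
[6.3] NOT false = true
[6] false OR false OR true = true
[7.1] NOT false = true
[7] true OR true = true
[root] false AND true AND true AND true AND true AND true AND true = false
Overall: false → denied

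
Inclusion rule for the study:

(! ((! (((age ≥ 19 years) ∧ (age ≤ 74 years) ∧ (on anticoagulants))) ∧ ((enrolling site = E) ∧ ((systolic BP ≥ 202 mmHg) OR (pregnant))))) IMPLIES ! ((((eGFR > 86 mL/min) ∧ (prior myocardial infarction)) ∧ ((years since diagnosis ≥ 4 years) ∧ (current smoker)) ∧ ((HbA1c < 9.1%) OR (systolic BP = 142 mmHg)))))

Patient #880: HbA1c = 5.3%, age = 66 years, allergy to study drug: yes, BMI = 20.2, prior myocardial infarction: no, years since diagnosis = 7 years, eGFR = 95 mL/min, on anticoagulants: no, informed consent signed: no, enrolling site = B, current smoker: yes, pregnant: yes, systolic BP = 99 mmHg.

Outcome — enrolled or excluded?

Atomic conditions:
  age ≥ 19 years: 66 ≥ 19 is true
  age ≤ 74 years: 66 ≤ 74 is true
  on anticoagulants: no → false
  enrolling site = E: B == E is false
  systolic BP ≥ 202 mmHg: 99 ≥ 202 is false
  pregnant: yes → true
  eGFR > 86 mL/min: 95 > 86 is true
  prior myocardial infarction: no → false
  years since diagnosis ≥ 4 years: 7 ≥ 4 is true
  current smoker: yes → true
  HbA1c < 9.1%: 5.3 < 9.1 is true
  systolic BP = 142 mmHg: 99 == 142 is false
Combine:
[1.1.1.1] true AND true AND false = false
[1.1.1] NOT false = true
[1.1.2.2] false OR true = true
[1.1.2] false AND true = false
[1.1] true AND false = false
[1] NOT false = true
[2.1.1] true AND false = false
[2.1.2] true AND true = true
[2.1.3] true OR false = true
[2.1] false AND true AND true = false
[2] NOT false = true
[root] true → true = true
Overall: true → enrolled

Enrolled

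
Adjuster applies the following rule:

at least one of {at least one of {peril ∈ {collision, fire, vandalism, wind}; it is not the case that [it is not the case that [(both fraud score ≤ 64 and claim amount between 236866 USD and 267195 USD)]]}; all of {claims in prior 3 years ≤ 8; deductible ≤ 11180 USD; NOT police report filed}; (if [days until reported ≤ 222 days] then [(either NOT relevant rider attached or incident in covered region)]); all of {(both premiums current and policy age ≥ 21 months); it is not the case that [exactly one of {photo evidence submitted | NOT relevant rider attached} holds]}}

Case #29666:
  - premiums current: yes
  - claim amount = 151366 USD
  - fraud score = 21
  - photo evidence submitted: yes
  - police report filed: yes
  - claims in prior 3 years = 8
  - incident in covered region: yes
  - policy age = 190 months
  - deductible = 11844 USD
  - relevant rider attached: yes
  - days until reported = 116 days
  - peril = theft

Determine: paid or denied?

Atomic conditions:
  peril ∈ {collision, fire, vandalism, wind}: theft is not in the set → false
  fraud score ≤ 64: 21 ≤ 64 is true
  claim amount between 236866 USD and 267195 USD: 151366 in [236866, 267195] is false
  claims in prior 3 years ≤ 8: 8 ≤ 8 is true
  deductible ≤ 11180 USD: 11844 ≤ 11180 is false
  NOT police report filed: yes → false
  days until reported ≤ 222 days: 116 ≤ 222 is true
  NOT relevant rider attached: yes → false
  incident in covered region: yes → true
  premiums current: yes → true
  policy age ≥ 21 months: 190 ≥ 21 is true
  photo evidence submitted: yes → true
Combine:
[1.2.1.1] true AND false = false
[1.2.1] NOT false = true
[1.2] NOT true = false
[1] false OR false = false
[2] true AND false AND false = false
[3.2] false OR true = true
[3] true → true = true
[4.1] true AND true = true
[4.2.1] exactly-one(true, false) = true
[4.2] NOT true = false
[4] true AND false = false
[root] false OR false OR true OR false = true
Overall: true → paid

Paid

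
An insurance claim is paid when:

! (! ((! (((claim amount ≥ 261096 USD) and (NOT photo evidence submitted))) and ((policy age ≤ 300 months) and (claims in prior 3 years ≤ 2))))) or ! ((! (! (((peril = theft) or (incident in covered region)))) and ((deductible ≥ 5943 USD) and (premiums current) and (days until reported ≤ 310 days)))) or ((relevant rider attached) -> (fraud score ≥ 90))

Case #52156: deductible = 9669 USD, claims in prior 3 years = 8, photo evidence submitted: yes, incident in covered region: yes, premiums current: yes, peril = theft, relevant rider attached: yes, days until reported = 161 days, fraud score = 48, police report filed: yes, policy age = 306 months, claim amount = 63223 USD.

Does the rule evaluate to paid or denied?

Atomic conditions:
  claim amount ≥ 261096 USD: 63223 ≥ 261096 is false
  NOT photo evidence submitted: yes → false
  policy age ≤ 300 months: 306 ≤ 300 is false
  claims in prior 3 years ≤ 2: 8 ≤ 2 is false
  peril = theft: theft == theft is true
  incident in covered region: yes → true
  deductible ≥ 5943 USD: 9669 ≥ 5943 is true
  premiums current: yes → true
  days until reported ≤ 310 days: 161 ≤ 310 is true
  relevant rider attached: yes → true
  fraud score ≥ 90: 48 ≥ 90 is false
Combine:
[1.1.1.1.1] false AND false = false
[1.1.1.1] NOT false = true
[1.1.1.2] false AND false = false
[1.1.1] true AND false = false
[1.1] NOT false = true
[1] NOT true = false
[2.1.1.1.1] true OR true = true
[2.1.1.1] NOT true = false
[2.1.1] NOT false = true
[2.1.2] true AND true AND true = true
[2.1] true AND true = true
[2] NOT true = false
[3] true → false = false
[root] false OR false OR false = false
Overall: false → denied

Denied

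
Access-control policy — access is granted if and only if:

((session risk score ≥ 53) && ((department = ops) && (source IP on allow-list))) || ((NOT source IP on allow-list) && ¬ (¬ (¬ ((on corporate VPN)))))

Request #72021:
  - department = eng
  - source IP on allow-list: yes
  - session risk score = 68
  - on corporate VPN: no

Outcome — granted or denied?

Atomic conditions:
  session risk score ≥ 53: 68 ≥ 53 is true
  department = ops: eng == ops is false
  source IP on allow-list: yes → true
  NOT source IP on allow-list: yes → false
  on corporate VPN: no → false
Combine:
[1.2] false AND true = false
[1] true AND false = false
[2.2.1.1] NOT false = true
[2.2.1] NOT true = false
[2.2] NOT false = true
[2] false AND true = false
[root] false OR false = false
Overall: false → denied

Denied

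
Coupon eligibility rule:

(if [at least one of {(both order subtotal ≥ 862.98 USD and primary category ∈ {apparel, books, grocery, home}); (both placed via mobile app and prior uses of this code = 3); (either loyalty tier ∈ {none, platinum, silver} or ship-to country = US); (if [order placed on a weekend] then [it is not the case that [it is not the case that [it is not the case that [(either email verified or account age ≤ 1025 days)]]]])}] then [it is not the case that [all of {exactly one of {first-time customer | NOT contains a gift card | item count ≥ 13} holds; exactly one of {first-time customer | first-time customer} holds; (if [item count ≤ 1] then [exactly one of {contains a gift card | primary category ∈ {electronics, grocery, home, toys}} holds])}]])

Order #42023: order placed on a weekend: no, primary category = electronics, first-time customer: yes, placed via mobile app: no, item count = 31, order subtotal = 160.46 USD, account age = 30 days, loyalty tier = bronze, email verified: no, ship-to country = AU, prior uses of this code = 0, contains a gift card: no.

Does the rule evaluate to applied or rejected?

Applied

Atomic conditions:
  order subtotal ≥ 862.98 USD: 160.46 ≥ 862.98 is false
  primary category ∈ {apparel, books, grocery, home}: electronics is not in the set → false
  placed via mobile app: no → false
  prior uses of this code = 3: 0 == 3 is false
  loyalty tier ∈ {none, platinum, silver}: bronze is not in the set → false
  ship-to country = US: AU == US is false
  order placed on a weekend: no → false
  email verified: no → false
  account age ≤ 1025 days: 30 ≤ 1025 is true
  first-time customer: yes → true
  NOT contains a gift card: no → true
  item count ≥ 13: 31 ≥ 13 is true
  item count ≤ 1: 31 ≤ 1 is false
  contains a gift card: no → false
  primary category ∈ {electronics, grocery, home, toys}: electronics is in the set → true
Combine:
[1.1] false AND false = false
[1.2] false AND false = false
[1.3] false OR false = false
[1.4.2.1.1.1] false OR true = true
[1.4.2.1.1] NOT true = false
[1.4.2.1] NOT false = true
[1.4.2] NOT true = false
[1.4] false → false (antecedent false ⇒ implication holds) = true
[1] false OR false OR false OR true = true
[2.1.1] exactly-one(true, true, true) = false
[2.1.2] exactly-one(true, true) = false
[2.1.3.2] exactly-one(false, true) = true
[2.1.3] false → true (antecedent false ⇒ implication holds) = true
[2.1] false AND false AND true = false
[2] NOT false = true
[root] true → true = true
Overall: true → applied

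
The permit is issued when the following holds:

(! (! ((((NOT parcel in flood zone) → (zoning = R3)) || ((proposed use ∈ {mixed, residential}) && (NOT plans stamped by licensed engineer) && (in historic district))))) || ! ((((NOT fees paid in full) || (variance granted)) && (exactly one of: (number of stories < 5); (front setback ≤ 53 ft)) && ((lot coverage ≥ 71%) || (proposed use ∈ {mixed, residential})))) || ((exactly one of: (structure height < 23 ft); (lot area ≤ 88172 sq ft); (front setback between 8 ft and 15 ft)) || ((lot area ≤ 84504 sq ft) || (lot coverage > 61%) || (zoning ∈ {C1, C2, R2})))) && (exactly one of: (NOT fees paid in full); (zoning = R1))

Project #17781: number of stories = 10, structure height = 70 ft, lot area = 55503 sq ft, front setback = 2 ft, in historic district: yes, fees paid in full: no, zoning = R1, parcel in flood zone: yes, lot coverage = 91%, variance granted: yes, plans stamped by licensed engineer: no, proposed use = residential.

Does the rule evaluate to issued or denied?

Denied

Atomic conditions:
  NOT parcel in flood zone: yes → false
  zoning = R3: R1 == R3 is false
  proposed use ∈ {mixed, residential}: residential is in the set → true
  NOT plans stamped by licensed engineer: no → true
  in historic district: yes → true
  NOT fees paid in full: no → true
  variance granted: yes → true
  number of stories < 5: 10 < 5 is false
  front setback ≤ 53 ft: 2 ≤ 53 is true
  lot coverage ≥ 71%: 91 ≥ 71 is true
  structure height < 23 ft: 70 < 23 is false
  lot area ≤ 88172 sq ft: 55503 ≤ 88172 is true
  front setback between 8 ft and 15 ft: 2 in [8, 15] is false
  lot area ≤ 84504 sq ft: 55503 ≤ 84504 is true
  lot coverage > 61%: 91 > 61 is true
  zoning ∈ {C1, C2, R2}: R1 is not in the set → false
  zoning = R1: R1 == R1 is true
Combine:
[1.1.1.1.1] false → false (antecedent false ⇒ implication holds) = true
[1.1.1.1.2] true AND true AND true = true
[1.1.1.1] true OR true = true
[1.1.1] NOT true = false
[1.1] NOT false = true
[1.2.1.1] true OR true = true
[1.2.1.2] exactly-one(false, true) = true
[1.2.1.3] true OR true = true
[1.2.1] true AND true AND true = true
[1.2] NOT true = false
[1.3.1] exactly-one(false, true, false) = true
[1.3.2] true OR true OR false = true
[1.3] true OR true = true
[1] true OR false OR true = true
[2] exactly-one(true, true) = false
[root] true AND false = false
Overall: false → denied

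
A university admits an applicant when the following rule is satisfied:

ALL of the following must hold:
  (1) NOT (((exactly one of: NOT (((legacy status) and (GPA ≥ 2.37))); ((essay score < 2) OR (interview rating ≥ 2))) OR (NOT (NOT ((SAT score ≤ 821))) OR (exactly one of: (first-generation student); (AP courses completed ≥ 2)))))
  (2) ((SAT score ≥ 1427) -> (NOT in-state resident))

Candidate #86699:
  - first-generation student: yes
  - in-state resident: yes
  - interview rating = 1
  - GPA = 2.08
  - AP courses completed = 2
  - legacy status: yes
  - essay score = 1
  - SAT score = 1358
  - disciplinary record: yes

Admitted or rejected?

Admitted

Atomic conditions:
  legacy status: yes → true
  GPA ≥ 2.37: 2.08 ≥ 2.37 is false
  essay score < 2: 1 < 2 is true
  interview rating ≥ 2: 1 ≥ 2 is false
  SAT score ≤ 821: 1358 ≤ 821 is false
  first-generation student: yes → true
  AP courses completed ≥ 2: 2 ≥ 2 is true
  SAT score ≥ 1427: 1358 ≥ 1427 is false
  NOT in-state resident: yes → false
Combine:
[1.1.1.1.1] true AND false = false
[1.1.1.1] NOT false = true
[1.1.1.2] true OR false = true
[1.1.1] exactly-one(true, true) = false
[1.1.2.1.1] NOT false = true
[1.1.2.1] NOT true = false
[1.1.2.2] exactly-one(true, true) = false
[1.1.2] false OR false = false
[1.1] false OR false = false
[1] NOT false = true
[2] false → false (antecedent false ⇒ implication holds) = true
[root] true AND true = true
Overall: true → admitted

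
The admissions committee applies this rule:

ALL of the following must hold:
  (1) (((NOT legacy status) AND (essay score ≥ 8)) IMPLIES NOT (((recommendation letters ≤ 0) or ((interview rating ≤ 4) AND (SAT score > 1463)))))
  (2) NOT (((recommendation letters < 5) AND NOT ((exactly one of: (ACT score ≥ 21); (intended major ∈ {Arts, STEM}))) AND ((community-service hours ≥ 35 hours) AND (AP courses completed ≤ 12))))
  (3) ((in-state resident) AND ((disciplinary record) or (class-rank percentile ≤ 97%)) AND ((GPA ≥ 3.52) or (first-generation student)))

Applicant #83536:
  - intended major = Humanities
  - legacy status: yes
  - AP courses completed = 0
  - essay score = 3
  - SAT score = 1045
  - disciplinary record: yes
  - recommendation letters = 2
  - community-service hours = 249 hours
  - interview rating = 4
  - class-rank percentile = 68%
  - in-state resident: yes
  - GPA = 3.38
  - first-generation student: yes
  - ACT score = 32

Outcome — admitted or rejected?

Admitted

Atomic conditions:
  NOT legacy status: yes → false
  essay score ≥ 8: 3 ≥ 8 is false
  recommendation letters ≤ 0: 2 ≤ 0 is false
  interview rating ≤ 4: 4 ≤ 4 is true
  SAT score > 1463: 1045 > 1463 is false
  recommendation letters < 5: 2 < 5 is true
  ACT score ≥ 21: 32 ≥ 21 is true
  intended major ∈ {Arts, STEM}: Humanities is not in the set → false
  community-service hours ≥ 35 hours: 249 ≥ 35 is true
  AP courses completed ≤ 12: 0 ≤ 12 is true
  in-state resident: yes → true
  disciplinary record: yes → true
  class-rank percentile ≤ 97%: 68 ≤ 97 is true
  GPA ≥ 3.52: 3.38 ≥ 3.52 is false
  first-generation student: yes → true
Combine:
[1.1] false AND false = false
[1.2.1.2] true AND false = false
[1.2.1] false OR false = false
[1.2] NOT false = true
[1] false → true (antecedent false ⇒ implication holds) = true
[2.1.2.1] exactly-one(true, false) = true
[2.1.2] NOT true = false
[2.1.3] true AND true = true
[2.1] true AND false AND true = false
[2] NOT false = true
[3.2] true OR true = true
[3.3] false OR true = true
[3] true AND true AND true = true
[root] true AND true AND true = true
Overall: true → admitted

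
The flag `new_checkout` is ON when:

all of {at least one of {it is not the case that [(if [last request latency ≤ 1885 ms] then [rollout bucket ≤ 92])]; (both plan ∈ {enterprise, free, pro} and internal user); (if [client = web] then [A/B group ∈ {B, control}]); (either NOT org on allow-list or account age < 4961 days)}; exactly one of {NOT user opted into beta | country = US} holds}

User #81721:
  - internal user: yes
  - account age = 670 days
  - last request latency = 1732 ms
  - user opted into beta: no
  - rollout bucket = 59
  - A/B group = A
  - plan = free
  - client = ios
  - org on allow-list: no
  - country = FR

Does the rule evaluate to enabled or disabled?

Atomic conditions:
  last request latency ≤ 1885 ms: 1732 ≤ 1885 is true
  rollout bucket ≤ 92: 59 ≤ 92 is true
  plan ∈ {enterprise, free, pro}: free is in the set → true
  internal user: yes → true
  client = web: ios == web is false
  A/B group ∈ {B, control}: A is not in the set → false
  NOT org on allow-list: no → true
  account age < 4961 days: 670 < 4961 is true
  NOT user opted into beta: no → true
  country = US: FR == US is false
Combine:
[1.1.1] true → true = true
[1.1] NOT true = false
[1.2] true AND true = true
[1.3] false → false (antecedent false ⇒ implication holds) = true
[1.4] true OR true = true
[1] false OR true OR true OR true = true
[2] exactly-one(true, false) = true
[root] true AND true = true
Overall: true → enabled

Enabled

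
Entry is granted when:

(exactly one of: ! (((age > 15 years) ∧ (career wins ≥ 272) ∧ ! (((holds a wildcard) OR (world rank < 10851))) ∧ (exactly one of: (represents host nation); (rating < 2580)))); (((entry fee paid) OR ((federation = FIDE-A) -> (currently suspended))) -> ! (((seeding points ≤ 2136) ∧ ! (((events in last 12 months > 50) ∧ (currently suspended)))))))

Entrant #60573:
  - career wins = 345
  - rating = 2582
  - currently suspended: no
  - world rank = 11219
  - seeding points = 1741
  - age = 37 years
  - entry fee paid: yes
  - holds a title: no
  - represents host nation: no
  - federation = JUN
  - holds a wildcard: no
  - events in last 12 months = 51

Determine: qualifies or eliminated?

Qualifies

Atomic conditions:
  age > 15 years: 37 > 15 is true
  career wins ≥ 272: 345 ≥ 272 is true
  holds a wildcard: no → false
  world rank < 10851: 11219 < 10851 is false
  represents host nation: no → false
  rating < 2580: 2582 < 2580 is false
  entry fee paid: yes → true
  federation = FIDE-A: JUN == FIDE-A is false
  currently suspended: no → false
  seeding points ≤ 2136: 1741 ≤ 2136 is true
  events in last 12 months > 50: 51 > 50 is true
Combine:
[1.1.3.1] false OR false = false
[1.1.3] NOT false = true
[1.1.4] exactly-one(false, false) = false
[1.1] true AND true AND true AND false = false
[1] NOT false = true
[2.1.2] false → false (antecedent false ⇒ implication holds) = true
[2.1] true OR true = true
[2.2.1.2.1] true AND false = false
[2.2.1.2] NOT false = true
[2.2.1] true AND true = true
[2.2] NOT true = false
[2] true → false = false
[root] exactly-one(true, false) = true
Overall: true → qualifies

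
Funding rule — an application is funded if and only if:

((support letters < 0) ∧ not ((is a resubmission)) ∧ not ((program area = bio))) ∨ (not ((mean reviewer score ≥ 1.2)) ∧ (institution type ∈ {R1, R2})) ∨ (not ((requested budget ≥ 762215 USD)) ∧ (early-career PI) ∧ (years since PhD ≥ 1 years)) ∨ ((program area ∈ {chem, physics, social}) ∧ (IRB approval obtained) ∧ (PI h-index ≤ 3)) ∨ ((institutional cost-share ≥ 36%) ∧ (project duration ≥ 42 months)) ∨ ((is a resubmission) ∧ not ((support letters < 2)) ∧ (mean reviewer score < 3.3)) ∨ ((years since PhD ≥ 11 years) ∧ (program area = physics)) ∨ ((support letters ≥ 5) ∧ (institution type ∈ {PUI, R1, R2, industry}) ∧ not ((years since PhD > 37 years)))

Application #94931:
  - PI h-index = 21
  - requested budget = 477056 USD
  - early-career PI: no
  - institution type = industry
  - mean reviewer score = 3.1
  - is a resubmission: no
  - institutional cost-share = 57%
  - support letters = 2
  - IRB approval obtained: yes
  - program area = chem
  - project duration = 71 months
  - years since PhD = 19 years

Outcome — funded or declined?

Funded

Atomic conditions:
  support letters < 0: 2 < 0 is false
  is a resubmission: no → false
  program area = bio: chem == bio is false
  mean reviewer score ≥ 1.2: 3.1 ≥ 1.2 is true
  institution type ∈ {R1, R2}: industry is not in the set → false
  requested budget ≥ 762215 USD: 477056 ≥ 762215 is false
  early-career PI: no → false
  years since PhD ≥ 1 years: 19 ≥ 1 is true
  program area ∈ {chem, physics, social}: chem is in the set → true
  IRB approval obtained: yes → true
  PI h-index ≤ 3: 21 ≤ 3 is false
  institutional cost-share ≥ 36%: 57 ≥ 36 is true
  project duration ≥ 42 months: 71 ≥ 42 is true
  support letters < 2: 2 < 2 is false
  mean reviewer score < 3.3: 3.1 < 3.3 is true
  years since PhD ≥ 11 years: 19 ≥ 11 is true
  program area = physics: chem == physics is false
  support letters ≥ 5: 2 ≥ 5 is false
  institution type ∈ {PUI, R1, R2, industry}: industry is in the set → true
  years since PhD > 37 years: 19 > 37 is false
Combine:
[1.2] NOT false = true
[1.3] NOT false = true
[1] false AND true AND true = false
[2.1] NOT true = false
[2] false AND false = false
[3.1] NOT false = true
[3] true AND false AND true = false
[4] true AND true AND false = false
[5] true AND true = true
[6.2] NOT false = true
[6] false AND true AND true = false
[7] true AND false = false
[8.3] NOT false = true
[8] false AND true AND true = false
[root] false OR false OR false OR false OR true OR false OR false OR false = true
Overall: true → funded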